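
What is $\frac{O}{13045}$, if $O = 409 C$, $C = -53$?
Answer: $- \frac{21677}{13045} \approx -1.6617$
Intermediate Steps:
$O = -21677$ ($O = 409 \left(-53\right) = -21677$)
$\frac{O}{13045} = - \frac{21677}{13045}$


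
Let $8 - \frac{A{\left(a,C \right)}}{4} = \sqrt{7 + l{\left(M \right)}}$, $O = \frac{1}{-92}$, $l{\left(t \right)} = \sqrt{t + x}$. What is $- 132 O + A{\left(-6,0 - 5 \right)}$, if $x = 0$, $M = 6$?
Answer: $\frac{769}{23} - 4 \sqrt{7 + \sqrt{6}} \approx 21.139$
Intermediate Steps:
$l{\left(t \right)} = \sqrt{t}$ ($l{\left(t \right)} = \sqrt{t + 0} = \sqrt{t}$)
$O = - \frac{1}{92} \approx -0.01087$
$A{\left(a,C \right)} = 32 - 4 \sqrt{7 + \sqrt{6}}$
$- 132 O + A{\left(-6,0 - 5 \right)} = \left(-132\right) \left(- \frac{1}{92}\right) + \left(32 - 4 \sqrt{7 + \sqrt{6}}\right) = \frac{33}{23} + \left(32 - 4 \sqrt{7 + \sqrt{6}}\right) = \frac{769}{23} - 4 \sqrt{7 + \sqrt{6}}$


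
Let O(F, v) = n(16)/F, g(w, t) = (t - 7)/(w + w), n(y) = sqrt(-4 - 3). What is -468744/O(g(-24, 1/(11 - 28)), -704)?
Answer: 1171860*I*sqrt(7)/119 ≈ 26054.0*I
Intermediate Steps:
n(y) = I*sqrt(7) (n(y) = sqrt(-7) = I*sqrt(7))
g(w, t) = (-7 + t)/(2*w) (g(w, t) = (-7 + t)/((2*w)) = (-7 + t)*(1/(2*w)) = (-7 + t)/(2*w))
O(F, v) = I*sqrt(7)/F (O(F, v) = (I*sqrt(7))/F = I*sqrt(7)/F)
-468744/O(g(-24, 1/(11 - 28)), -704) = -468744*I*sqrt(7)*(-7 + 1/(11 - 28))/336 = -468744*I*sqrt(7)*(-7 + 1/(-17))/336 = -468744*I*sqrt(7)*(-7 - 1/17)/336 = -468744*(-5*I*sqrt(7)/238) = -(-1171860)*I*sqrt(7)/119 = 1171860*I*sqrt(7)/119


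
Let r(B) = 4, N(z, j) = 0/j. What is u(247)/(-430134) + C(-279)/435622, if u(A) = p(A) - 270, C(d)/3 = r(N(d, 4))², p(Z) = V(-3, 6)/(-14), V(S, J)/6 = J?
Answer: 81307650/109302569453 ≈ 0.00074388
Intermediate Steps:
N(z, j) = 0
V(S, J) = 6*J
p(Z) = -18/7 (p(Z) = (6*6)/(-14) = 36*(-1/14) = -18/7)
C(d) = 48 (C(d) = 3*4² = 3*16 = 48)
u(A) = -1908/7 (u(A) = -18/7 - 270 = -1908/7)
u(247)/(-430134) + C(-279)/435622 = -1908/7/(-430134) + 48/435622 = -1908/7*(-1/430134) + 48*(1/435622) = 318/501823 + 24/217811 = 81307650/109302569453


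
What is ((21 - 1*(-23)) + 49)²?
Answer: 8649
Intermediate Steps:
((21 - 1*(-23)) + 49)² = ((21 + 23) + 49)² = (44 + 49)² = 93² = 8649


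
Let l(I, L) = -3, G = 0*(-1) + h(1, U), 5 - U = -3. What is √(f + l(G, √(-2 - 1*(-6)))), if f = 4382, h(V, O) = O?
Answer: √4379 ≈ 66.174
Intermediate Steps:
U = 8 (U = 5 - 1*(-3) = 5 + 3 = 8)
G = 8 (G = 0*(-1) + 8 = 0 + 8 = 8)
√(f + l(G, √(-2 - 1*(-6)))) = √(4382 - 3) = √4379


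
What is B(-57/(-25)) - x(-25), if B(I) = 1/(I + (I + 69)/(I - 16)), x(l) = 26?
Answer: -658549/24999 ≈ -26.343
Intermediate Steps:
B(I) = 1/(I + (69 + I)/(-16 + I))
B(-57/(-25)) - x(-25) = (-16 - 57/(-25))/(69 + (-57/(-25))**2 - (-855)/(-25)) - 1*26 = (-16 - 57*(-1/25))/(69 + (-57*(-1/25))**2 - (-855)*(-1)/25) - 26 = (-16 + 57/25)/(69 + (57/25)**2 - 15*57/25) - 26 = -343/25/(69 + 3249/625 - 171/5) - 26 = -343/25/(24999/625) - 26 = (625/24999)*(-343/25) - 26 = -8575/24999 - 26 = -658549/24999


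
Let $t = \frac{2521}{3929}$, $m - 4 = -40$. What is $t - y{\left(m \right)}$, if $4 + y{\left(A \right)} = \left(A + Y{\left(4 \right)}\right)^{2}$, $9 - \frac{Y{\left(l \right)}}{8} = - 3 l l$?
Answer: $- \frac{693057363}{3929} \approx -1.764 \cdot 10^{5}$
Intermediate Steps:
$m = -36$ ($m = 4 - 40 = -36$)
$Y{\left(l \right)} = 72 + 24 l^{2}$ ($Y{\left(l \right)} = 72 - 8 - 3 l l = 72 - 8 \left(- 3 l^{2}\right) = 72 + 24 l^{2}$)
$y{\left(A \right)} = -4 + \left(456 + A\right)^{2}$ ($y{\left(A \right)} = -4 + \left(A + \left(72 + 24 \cdot 4^{2}\right)\right)^{2} = -4 + \left(A + \left(72 + 24 \cdot 16\right)\right)^{2} = -4 + \left(A + \left(72 + 384\right)\right)^{2} = -4 + \left(A + 456\right)^{2} = -4 + \left(456 + A\right)^{2}$)
$t = \frac{2521}{3929}$ ($t = 2521 \cdot \frac{1}{3929} = \frac{2521}{3929} \approx 0.64164$)
$t - y{\left(m \right)} = \frac{2521}{3929} - \left(-4 + \left(456 - 36\right)^{2}\right) = \frac{2521}{3929} - \left(-4 + 420^{2}\right) = \frac{2521}{3929} - \left(-4 + 176400\right) = \frac{2521}{3929} - 176396 = - \frac{693057363}{3929}$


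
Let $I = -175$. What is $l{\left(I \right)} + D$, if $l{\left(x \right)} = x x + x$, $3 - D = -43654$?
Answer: $74107$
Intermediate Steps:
$D = 43657$ ($D = 3 - -43654 = 3 + 43654 = 43657$)
$l{\left(x \right)} = x + x^{2}$ ($l{\left(x \right)} = x^{2} + x = x + x^{2}$)
$l{\left(I \right)} + D = - 175 \left(1 - 175\right) + 43657 = \left(-175\right) \left(-174\right) + 43657 = 30450 + 43657 = 74107$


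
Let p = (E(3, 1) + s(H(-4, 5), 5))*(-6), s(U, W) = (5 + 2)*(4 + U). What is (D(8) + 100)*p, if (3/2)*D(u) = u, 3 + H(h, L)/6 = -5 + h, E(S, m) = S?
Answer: 298936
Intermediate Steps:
H(h, L) = -48 + 6*h (H(h, L) = -18 + 6*(-5 + h) = -18 + (-30 + 6*h) = -48 + 6*h)
s(U, W) = 28 + 7*U (s(U, W) = 7*(4 + U) = 28 + 7*U)
D(u) = 2*u/3
p = 2838 (p = (3 + (28 + 7*(-48 + 6*(-4))))*(-6) = (3 + (28 + 7*(-48 - 24)))*(-6) = (3 + (28 + 7*(-72)))*(-6) = (3 + (28 - 504))*(-6) = (3 - 476)*(-6) = -473*(-6) = 2838)
(D(8) + 100)*p = ((⅔)*8 + 100)*2838 = (16/3 + 100)*2838 = (316/3)*2838 = 298936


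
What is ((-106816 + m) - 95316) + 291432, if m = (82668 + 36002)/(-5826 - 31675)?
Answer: 3348720630/37501 ≈ 89297.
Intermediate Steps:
m = -118670/37501 (m = 118670/(-37501) = 118670*(-1/37501) = -118670/37501 ≈ -3.1644)
((-106816 + m) - 95316) + 291432 = ((-106816 - 118670/37501) - 95316) + 291432 = (-4005825486/37501 - 95316) + 291432 = -7580270802/37501 + 291432 = 3348720630/37501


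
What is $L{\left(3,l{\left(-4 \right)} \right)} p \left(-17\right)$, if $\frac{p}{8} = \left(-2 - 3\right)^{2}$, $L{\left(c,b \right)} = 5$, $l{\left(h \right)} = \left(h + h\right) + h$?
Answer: $-17000$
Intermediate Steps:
$l{\left(h \right)} = 3 h$ ($l{\left(h \right)} = 2 h + h = 3 h$)
$p = 200$ ($p = 8 \left(-2 - 3\right)^{2} = 8 \left(-5\right)^{2} = 8 \cdot 25 = 200$)
$L{\left(3,l{\left(-4 \right)} \right)} p \left(-17\right) = 5 \cdot 200 \left(-17\right) = 1000 \left(-17\right) = -17000$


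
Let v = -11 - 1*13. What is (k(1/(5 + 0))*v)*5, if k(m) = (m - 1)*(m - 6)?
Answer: -2784/5 ≈ -556.80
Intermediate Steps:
k(m) = (-1 + m)*(-6 + m)
v = -24 (v = -11 - 13 = -24)
(k(1/(5 + 0))*v)*5 = ((6 + (1/(5 + 0))² - 7/(5 + 0))*(-24))*5 = ((6 + (1/5)² - 7/5)*(-24))*5 = ((6 + (⅕)² - 7*⅕)*(-24))*5 = ((6 + 1/25 - 7/5)*(-24))*5 = ((116/25)*(-24))*5 = -2784/25*5 = -2784/5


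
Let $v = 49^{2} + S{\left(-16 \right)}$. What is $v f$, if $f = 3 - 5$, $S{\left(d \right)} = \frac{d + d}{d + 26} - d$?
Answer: $- \frac{24138}{5} \approx -4827.6$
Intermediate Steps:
$S{\left(d \right)} = - d + \frac{2 d}{26 + d}$ ($S{\left(d \right)} = \frac{2 d}{26 + d} - d = - d + \frac{2 d}{26 + d}$)
$f = -2$ ($f = 3 - 5 = -2$)
$v = \frac{12069}{5}$ ($v = 49^{2} - - \frac{16 \left(24 - 16\right)}{26 - 16} = 2401 - \left(-16\right) \frac{1}{10} \cdot 8 = 2401 + \frac{64}{5} = \frac{12069}{5} \approx 2413.8$)
$v f = \frac{12069}{5} \left(-2\right) = - \frac{24138}{5}$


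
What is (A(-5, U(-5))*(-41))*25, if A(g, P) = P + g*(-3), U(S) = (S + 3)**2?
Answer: -19475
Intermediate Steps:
U(S) = (3 + S)**2
A(g, P) = P - 3*g
(A(-5, U(-5))*(-41))*25 = (((3 - 5)**2 - 3*(-5))*(-41))*25 = (((-2)**2 + 15)*(-41))*25 = ((4 + 15)*(-41))*25 = (19*(-41))*25 = -779*25 = -19475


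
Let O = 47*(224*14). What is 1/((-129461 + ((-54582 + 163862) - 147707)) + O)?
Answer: -1/20496 ≈ -4.8790e-5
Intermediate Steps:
O = 147392 (O = 47*3136 = 147392)
1/((-129461 + ((-54582 + 163862) - 147707)) + O) = 1/((-129461 + ((-54582 + 163862) - 147707)) + 147392) = 1/((-129461 + (109280 - 147707)) + 147392) = 1/((-129461 - 38427) + 147392) = 1/(-167888 + 147392) = 1/(-20496) = -1/20496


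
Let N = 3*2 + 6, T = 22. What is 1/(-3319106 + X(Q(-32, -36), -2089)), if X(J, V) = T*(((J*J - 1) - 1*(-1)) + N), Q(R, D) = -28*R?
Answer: 1/14343110 ≈ 6.9720e-8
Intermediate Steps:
N = 12 (N = 6 + 6 = 12)
X(J, V) = 264 + 22*J**2 (X(J, V) = 22*(((J*J - 1) - 1*(-1)) + 12) = 22*(((J**2 - 1) + 1) + 12) = 22*(((-1 + J**2) + 1) + 12) = 22*(J**2 + 12) = 22*(12 + J**2) = 264 + 22*J**2)
1/(-3319106 + X(Q(-32, -36), -2089)) = 1/(-3319106 + (264 + 22*(-28*(-32))**2)) = 1/(-3319106 + (264 + 22*896**2)) = 1/(-3319106 + (264 + 22*802816)) = 1/(-3319106 + (264 + 17661952)) = 1/(-3319106 + 17662216) = 1/14343110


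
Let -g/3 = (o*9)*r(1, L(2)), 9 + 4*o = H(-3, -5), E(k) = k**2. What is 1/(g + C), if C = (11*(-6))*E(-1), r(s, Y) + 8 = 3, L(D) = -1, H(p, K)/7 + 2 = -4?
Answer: -4/7149 ≈ -0.00055952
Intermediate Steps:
H(p, K) = -42 (H(p, K) = -14 + 7*(-4) = -14 - 28 = -42)
r(s, Y) = -5 (r(s, Y) = -8 + 3 = -5)
o = -51/4 (o = -9/4 + (1/4)*(-42) = -9/4 - 21/2 = -51/4 ≈ -12.750)
g = -6885/4 (g = -3*(-51/4*9)*(-5) = -(-1377)*(-5)/4 = -3*2295/4 = -6885/4 ≈ -1721.3)
C = -66 (C = (11*(-6))*(-1)**2 = -66*1 = -66)
1/(g + C) = 1/(-6885/4 - 66) = 1/(-7149/4) = -4/7149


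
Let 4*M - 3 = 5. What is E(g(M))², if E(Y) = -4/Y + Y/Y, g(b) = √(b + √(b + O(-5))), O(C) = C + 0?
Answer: (4 - √(2 + I*√3))²/(2 + I*√3) ≈ 0.96299 - 2.2408*I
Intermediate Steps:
O(C) = C
M = 2 (M = ¾ + (¼)*5 = ¾ + 5/4 = 2)
g(b) = √(b + √(-5 + b)) (g(b) = √(b + √(b - 5)) = √(b + √(-5 + b)))
E(Y) = 1 - 4/Y (E(Y) = -4/Y + 1 = 1 - 4/Y)
E(g(M))² = ((-4 + √(2 + √(-5 + 2)))/(√(2 + √(-5 + 2))))² = ((-4 + √(2 + √(-3)))/(√(2 + √(-3))))² = ((-4 + √(2 + I*√3))/(√(2 + I*√3)))² = ((-4 + √(2 + I*√3))/√(2 + I*√3))² = (-4 + √(2 + I*√3))²/(2 + I*√3)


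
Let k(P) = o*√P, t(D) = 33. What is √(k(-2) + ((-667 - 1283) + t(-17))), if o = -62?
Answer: √(-1917 - 62*I*√2) ≈ 1.001 - 43.795*I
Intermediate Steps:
k(P) = -62*√P
√(k(-2) + ((-667 - 1283) + t(-17))) = √(-62*I*√2 + ((-667 - 1283) + 33)) = √(-62*I*√2 + (-1950 + 33)) = √(-62*I*√2 - 1917) = √(-1917 - 62*I*√2)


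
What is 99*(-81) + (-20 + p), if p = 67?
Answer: -7972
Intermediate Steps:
99*(-81) + (-20 + p) = 99*(-81) + (-20 + 67) = -8019 + 47 = -7972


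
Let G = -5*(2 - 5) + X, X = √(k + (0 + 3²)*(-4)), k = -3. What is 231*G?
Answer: 3465 + 231*I*√39 ≈ 3465.0 + 1442.6*I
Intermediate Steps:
X = I*√39 (X = √(-3 + (0 + 3²)*(-4)) = √(-3 + (0 + 9)*(-4)) = √(-3 + 9*(-4)) = √(-3 - 36) = √(-39) = I*√39 ≈ 6.245*I)
G = 15 + I*√39 (G = -5*(2 - 5) + I*√39 = -5*(-3) + I*√39 = 15 + I*√39 ≈ 15.0 + 6.245*I)
231*G = 231*(15 + I*√39) = 3465 + 231*I*√39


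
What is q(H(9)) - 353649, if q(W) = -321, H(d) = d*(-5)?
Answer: -353970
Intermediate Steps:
H(d) = -5*d
q(H(9)) - 353649 = -321 - 353649 = -353970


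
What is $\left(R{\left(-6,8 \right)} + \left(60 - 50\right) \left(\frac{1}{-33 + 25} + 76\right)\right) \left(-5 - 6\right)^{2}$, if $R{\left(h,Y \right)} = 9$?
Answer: $\frac{371591}{4} \approx 92898.0$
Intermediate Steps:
$\left(R{\left(-6,8 \right)} + \left(60 - 50\right) \left(\frac{1}{-33 + 25} + 76\right)\right) \left(-5 - 6\right)^{2} = \left(9 + \left(60 - 50\right) \left(\frac{1}{-33 + 25} + 76\right)\right) \left(-5 - 6\right)^{2} = \left(9 + 10 \left(\frac{1}{-8} + 76\right)\right) \left(-11\right)^{2} = \left(9 + 10 \left(- \frac{1}{8} + 76\right)\right) 121 = \left(9 + 10 \cdot \frac{607}{8}\right) 121 = \left(9 + \frac{3035}{4}\right) 121 = \frac{3071}{4} \cdot 121 = \frac{371591}{4}$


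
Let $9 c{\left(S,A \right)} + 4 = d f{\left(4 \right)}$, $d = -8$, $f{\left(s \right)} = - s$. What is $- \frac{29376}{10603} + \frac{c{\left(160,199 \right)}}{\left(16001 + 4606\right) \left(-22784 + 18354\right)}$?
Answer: $- \frac{12067676958362}{4355718178635} \approx -2.7705$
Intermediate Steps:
$c{\left(S,A \right)} = \frac{28}{9}$ ($c{\left(S,A \right)} = - \frac{4}{9} + \frac{\left(-8\right) \left(\left(-1\right) 4\right)}{9} = - \frac{4}{9} + \frac{\left(-8\right) \left(-4\right)}{9} = - \frac{4}{9} + \frac{1}{9} \cdot 32 = - \frac{4}{9} + \frac{32}{9} = \frac{28}{9}$)
$- \frac{29376}{10603} + \frac{c{\left(160,199 \right)}}{\left(16001 + 4606\right) \left(-22784 + 18354\right)} = - \frac{29376}{10603} + \frac{28}{9 \left(16001 + 4606\right) \left(-22784 + 18354\right)} = \left(-29376\right) \frac{1}{10603} + \frac{28}{9 \cdot 20607 \left(-4430\right)} = - \frac{29376}{10603} + \frac{28}{9 \left(-91289010\right)} = - \frac{29376}{10603} + \frac{28}{9} \left(- \frac{1}{91289010}\right) = - \frac{29376}{10603} - \frac{14}{410800545} = - \frac{12067676958362}{4355718178635}$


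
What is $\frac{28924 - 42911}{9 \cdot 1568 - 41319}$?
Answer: $\frac{13987}{27207} \approx 0.5141$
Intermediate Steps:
$\frac{28924 - 42911}{9 \cdot 1568 - 41319} = - \frac{13987}{14112 - 41319} = - \frac{13987}{-27207} = \left(-13987\right) \left(- \frac{1}{27207}\right) = \frac{13987}{27207}$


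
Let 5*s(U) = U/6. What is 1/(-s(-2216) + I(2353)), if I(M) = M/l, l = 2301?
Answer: 885/66277 ≈ 0.013353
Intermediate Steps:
s(U) = U/30 (s(U) = (U/6)/5 = U/30)
I(M) = M/2301
1/(-s(-2216) + I(2353)) = 1/(-(-2216)/30 + (1/2301)*2353) = 1/(-1*(-1108/15) + 181/177) = 1/(1108/15 + 181/177) = 1/(66277/885) = 885/66277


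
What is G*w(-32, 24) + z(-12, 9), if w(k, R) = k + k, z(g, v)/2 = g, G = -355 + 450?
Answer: -6104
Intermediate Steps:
G = 95
z(g, v) = 2*g
w(k, R) = 2*k
G*w(-32, 24) + z(-12, 9) = 95*(2*(-32)) + 2*(-12) = 95*(-64) - 24 = -6080 - 24 = -6104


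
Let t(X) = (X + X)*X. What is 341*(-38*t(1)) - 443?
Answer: -26359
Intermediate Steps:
t(X) = 2*X² (t(X) = (2*X)*X = 2*X²)
341*(-38*t(1)) - 443 = 341*(-76*1²) - 443 = 341*(-76) - 443 = -25916 - 443 = -26359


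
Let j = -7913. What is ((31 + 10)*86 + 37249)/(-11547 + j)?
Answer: -1165/556 ≈ -2.0953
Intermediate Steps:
((31 + 10)*86 + 37249)/(-11547 + j) = ((31 + 10)*86 + 37249)/(-11547 - 7913) = (41*86 + 37249)/(-19460) = (3526 + 37249)*(-1/19460) = 40775*(-1/19460) = -1165/556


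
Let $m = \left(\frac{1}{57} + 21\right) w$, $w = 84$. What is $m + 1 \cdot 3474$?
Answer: $\frac{99550}{19} \approx 5239.5$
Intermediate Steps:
$m = \frac{33544}{19}$ ($m = \left(\frac{1}{57} + 21\right) 84 = \frac{1198}{57} \cdot 84 = \frac{33544}{19} \approx 1765.5$)
$m + 1 \cdot 3474 = \frac{33544}{19} + 1 \cdot 3474 = \frac{33544}{19} + 3474 = \frac{99550}{19}$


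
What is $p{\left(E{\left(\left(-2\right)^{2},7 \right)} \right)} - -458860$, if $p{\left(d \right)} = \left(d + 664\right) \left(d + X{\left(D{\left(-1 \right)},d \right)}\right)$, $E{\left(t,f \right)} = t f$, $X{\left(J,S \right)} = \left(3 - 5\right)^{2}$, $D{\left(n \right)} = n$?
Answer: $481004$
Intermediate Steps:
$X{\left(J,S \right)} = 4$ ($X{\left(J,S \right)} = \left(-2\right)^{2} = 4$)
$E{\left(t,f \right)} = f t$
$p{\left(d \right)} = \left(4 + d\right) \left(664 + d\right)$ ($p{\left(d \right)} = \left(d + 664\right) \left(d + 4\right) = \left(664 + d\right) \left(4 + d\right) = \left(4 + d\right) \left(664 + d\right)$)
$p{\left(E{\left(\left(-2\right)^{2},7 \right)} \right)} - -458860 = \left(2656 + \left(7 \left(-2\right)^{2}\right)^{2} + 668 \cdot 7 \left(-2\right)^{2}\right) - -458860 = \left(2656 + \left(7 \cdot 4\right)^{2} + 668 \cdot 7 \cdot 4\right) + 458860 = \left(2656 + 28^{2} + 668 \cdot 28\right) + 458860 = \left(2656 + 784 + 18704\right) + 458860 = 22144 + 458860 = 481004$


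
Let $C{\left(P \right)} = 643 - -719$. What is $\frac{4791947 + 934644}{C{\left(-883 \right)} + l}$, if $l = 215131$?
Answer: $\frac{5726591}{216493} \approx 26.452$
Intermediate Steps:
$C{\left(P \right)} = 1362$ ($C{\left(P \right)} = 643 + 719 = 1362$)
$\frac{4791947 + 934644}{C{\left(-883 \right)} + l} = \frac{4791947 + 934644}{1362 + 215131} = \frac{5726591}{216493}$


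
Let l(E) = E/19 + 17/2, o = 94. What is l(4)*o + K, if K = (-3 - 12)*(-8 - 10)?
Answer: 20687/19 ≈ 1088.8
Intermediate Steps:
l(E) = 17/2 + E/19 (l(E) = E*(1/19) + 17*(½) = E/19 + 17/2 = 17/2 + E/19)
K = 270 (K = -15*(-18) = 270)
l(4)*o + K = (17/2 + (1/19)*4)*94 + 270 = (17/2 + 4/19)*94 + 270 = (331/38)*94 + 270 = 15557/19 + 270 = 20687/19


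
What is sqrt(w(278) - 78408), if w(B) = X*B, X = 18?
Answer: 6*I*sqrt(2039) ≈ 270.93*I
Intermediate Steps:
w(B) = 18*B
sqrt(w(278) - 78408) = sqrt(18*278 - 78408) = sqrt(5004 - 78408) = sqrt(-73404) = 6*I*sqrt(2039)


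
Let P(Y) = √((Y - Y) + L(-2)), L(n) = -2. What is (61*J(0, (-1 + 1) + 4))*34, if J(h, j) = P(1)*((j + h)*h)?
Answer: 0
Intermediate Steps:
P(Y) = I*√2 (P(Y) = √((Y - Y) - 2) = √(0 - 2) = √(-2) = I*√2)
J(h, j) = I*h*√2*(h + j) (J(h, j) = (I*√2)*((j + h)*h) = (I*√2)*((h + j)*h) = (I*√2)*(h*(h + j)) = I*h*√2*(h + j))
(61*J(0, (-1 + 1) + 4))*34 = (61*(I*0*√2*(0 + ((-1 + 1) + 4))))*34 = (61*(I*0*√2*(0 + (0 + 4))))*34 = (61*(I*0*√2*(0 + 4)))*34 = (61*(I*0*√2*4))*34 = (61*0)*34 = 0*34 = 0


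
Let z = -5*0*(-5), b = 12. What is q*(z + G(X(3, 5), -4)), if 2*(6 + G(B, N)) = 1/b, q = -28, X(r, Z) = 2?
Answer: 1001/6 ≈ 166.83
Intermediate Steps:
G(B, N) = -143/24 (G(B, N) = -6 + (½)/12 = -6 + (½)*(1/12) = -6 + 1/24 = -143/24)
z = 0 (z = 0*(-5) = 0)
q*(z + G(X(3, 5), -4)) = -28*(0 - 143/24) = -28*(-143/24) = 1001/6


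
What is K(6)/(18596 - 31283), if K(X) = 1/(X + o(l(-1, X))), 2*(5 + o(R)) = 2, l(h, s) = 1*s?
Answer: -1/25374 ≈ -3.9410e-5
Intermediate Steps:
l(h, s) = s
o(R) = -4 (o(R) = -5 + (½)*2 = -5 + 1 = -4)
K(X) = 1/(-4 + X) (K(X) = 1/(X - 4) = 1/(-4 + X))
K(6)/(18596 - 31283) = 1/((-4 + 6)*(18596 - 31283)) = 1/(2*(-12687)) = (½)*(-1/12687) = -1/25374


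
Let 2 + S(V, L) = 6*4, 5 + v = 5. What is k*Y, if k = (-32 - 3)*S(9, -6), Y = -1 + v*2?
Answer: 770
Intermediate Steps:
v = 0 (v = -5 + 5 = 0)
S(V, L) = 22 (S(V, L) = -2 + 6*4 = -2 + 24 = 22)
Y = -1 (Y = -1 + 0*2 = -1 + 0 = -1)
k = -770 (k = (-32 - 3)*22 = -35*22 = -770)
k*Y = -770*(-1) = 770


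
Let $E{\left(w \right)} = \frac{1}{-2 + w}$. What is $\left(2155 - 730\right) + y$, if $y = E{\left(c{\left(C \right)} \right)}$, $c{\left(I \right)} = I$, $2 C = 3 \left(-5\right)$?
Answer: $\frac{27073}{19} \approx 1424.9$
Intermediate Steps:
$C = - \frac{15}{2}$ ($C = \frac{3 \left(-5\right)}{2} = \frac{1}{2} \left(-15\right) = - \frac{15}{2} \approx -7.5$)
$y = - \frac{2}{19}$ ($y = \frac{1}{-2 - \frac{15}{2}} = \frac{1}{- \frac{19}{2}} = - \frac{2}{19} \approx -0.10526$)
$\left(2155 - 730\right) + y = \left(2155 - 730\right) - \frac{2}{19} = 1425 - \frac{2}{19} = \frac{27073}{19}$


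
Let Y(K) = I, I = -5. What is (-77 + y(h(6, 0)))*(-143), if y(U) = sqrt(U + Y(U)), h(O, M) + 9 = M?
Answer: 11011 - 143*I*sqrt(14) ≈ 11011.0 - 535.06*I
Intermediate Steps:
h(O, M) = -9 + M
Y(K) = -5
y(U) = sqrt(-5 + U) (y(U) = sqrt(U - 5) = sqrt(-5 + U))
(-77 + y(h(6, 0)))*(-143) = (-77 + sqrt(-5 + (-9 + 0)))*(-143) = (-77 + sqrt(-5 - 9))*(-143) = (-77 + sqrt(-14))*(-143) = (-77 + I*sqrt(14))*(-143) = 11011 - 143*I*sqrt(14)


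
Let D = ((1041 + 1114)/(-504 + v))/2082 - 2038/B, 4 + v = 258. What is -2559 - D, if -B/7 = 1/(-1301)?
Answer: 274149955517/728700 ≈ 3.7622e+5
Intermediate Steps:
v = 254 (v = -4 + 258 = 254)
B = 7/1301 (B = -7/(-1301) = -7*(-1/1301) = 7/1301 ≈ 0.0053805)
D = -276014698817/728700 (D = ((1041 + 1114)/(-504 + 254))/2082 - 2038/7/1301 = (2155/(-250))*(1/2082) - 2038*1301/7 = (2155*(-1/250))*(1/2082) - 2651438/7 = -431/50*1/2082 - 2651438/7 = -431/104100 - 2651438/7 = -276014698817/728700 ≈ -3.7878e+5)
-2559 - D = -2559 - 1*(-276014698817/728700) = -2559 + 276014698817/728700 = 274149955517/728700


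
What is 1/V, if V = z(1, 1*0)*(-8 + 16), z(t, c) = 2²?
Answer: 1/32 ≈ 0.031250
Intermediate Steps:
z(t, c) = 4
V = 32 (V = 4*(-8 + 16) = 4*8 = 32)
1/V = 1/32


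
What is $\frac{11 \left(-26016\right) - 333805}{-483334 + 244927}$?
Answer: $\frac{619981}{238407} \approx 2.6005$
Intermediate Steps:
$\frac{11 \left(-26016\right) - 333805}{-483334 + 244927} = \frac{-286176 - 333805}{-238407} = \left(-619981\right) \left(- \frac{1}{238407}\right) = \frac{619981}{238407}$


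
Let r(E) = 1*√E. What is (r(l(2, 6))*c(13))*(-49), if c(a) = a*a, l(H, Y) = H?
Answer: -8281*√2 ≈ -11711.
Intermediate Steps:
r(E) = √E
c(a) = a²
(r(l(2, 6))*c(13))*(-49) = (√2*13²)*(-49) = (√2*169)*(-49) = (169*√2)*(-49) = -8281*√2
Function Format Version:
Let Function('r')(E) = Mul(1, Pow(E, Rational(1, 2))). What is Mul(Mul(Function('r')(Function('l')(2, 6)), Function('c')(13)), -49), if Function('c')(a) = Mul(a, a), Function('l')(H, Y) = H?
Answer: Mul(-8281, Pow(2, Rational(1, 2))) ≈ -11711.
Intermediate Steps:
Function('r')(E) = Pow(E, Rational(1, 2))
Function('c')(a) = Pow(a, 2)
Mul(Mul(Function('r')(Function('l')(2, 6)), Function('c')(13)), -49) = Mul(Mul(Pow(2, Rational(1, 2)), Pow(13, 2)), -49) = Mul(Mul(Pow(2, Rational(1, 2)), 169), -49) = Mul(Mul(169, Pow(2, Rational(1, 2))), -49) = Mul(-8281, Pow(2, Rational(1, 2)))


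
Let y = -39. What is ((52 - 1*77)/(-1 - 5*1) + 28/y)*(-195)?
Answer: -1345/2 ≈ -672.50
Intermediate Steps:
((52 - 1*77)/(-1 - 5*1) + 28/y)*(-195) = ((52 - 1*77)/(-1 - 5*1) + 28/(-39))*(-195) = ((52 - 77)/(-1 - 5) + 28*(-1/39))*(-195) = (-25/(-6) - 28/39)*(-195) = (-25*(-1/6) - 28/39)*(-195) = (25/6 - 28/39)*(-195) = (269/78)*(-195) = -1345/2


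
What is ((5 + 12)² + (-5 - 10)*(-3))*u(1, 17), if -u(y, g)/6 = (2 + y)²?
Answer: -18036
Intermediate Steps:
u(y, g) = -6*(2 + y)²
((5 + 12)² + (-5 - 10)*(-3))*u(1, 17) = ((5 + 12)² + (-5 - 10)*(-3))*(-6*(2 + 1)²) = (17² - 15*(-3))*(-6*3²) = (289 + 45)*(-6*9) = 334*(-54) = -18036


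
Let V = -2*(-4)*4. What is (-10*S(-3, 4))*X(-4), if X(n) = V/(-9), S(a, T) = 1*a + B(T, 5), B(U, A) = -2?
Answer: -1600/9 ≈ -177.78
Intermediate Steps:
V = 32 (V = 8*4 = 32)
S(a, T) = -2 + a (S(a, T) = 1*a - 2 = a - 2 = -2 + a)
X(n) = -32/9 (X(n) = 32/(-9) = 32*(-1/9) = -32/9)
(-10*S(-3, 4))*X(-4) = -10*(-2 - 3)*(-32/9) = -10*(-5)*(-32/9) = 50*(-32/9) = -1600/9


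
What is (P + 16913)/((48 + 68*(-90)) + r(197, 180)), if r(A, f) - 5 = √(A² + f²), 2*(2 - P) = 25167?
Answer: -52558421/73474560 - 8663*√71209/73474560 ≈ -0.74679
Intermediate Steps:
P = -25163/2 (P = 2 - ½*25167 = 2 - 25167/2 = -25163/2 ≈ -12582.)
r(A, f) = 5 + √(A² + f²)
(P + 16913)/((48 + 68*(-90)) + r(197, 180)) = (-25163/2 + 16913)/((48 + 68*(-90)) + (5 + √(197² + 180²))) = 8663/(2*((48 - 6120) + (5 + √(38809 + 32400)))) = 8663/(2*(-6072 + (5 + √71209))) = 8663/(2*(-6067 + √71209))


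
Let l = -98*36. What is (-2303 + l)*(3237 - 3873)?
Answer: 3708516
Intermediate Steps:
l = -3528
(-2303 + l)*(3237 - 3873) = (-2303 - 3528)*(3237 - 3873) = -5831*(-636) = 3708516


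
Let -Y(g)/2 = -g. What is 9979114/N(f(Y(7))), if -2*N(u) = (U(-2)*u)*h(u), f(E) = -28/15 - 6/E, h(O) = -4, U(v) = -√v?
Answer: -523903485*I*√2/482 ≈ -1.5372e+6*I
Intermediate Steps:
Y(g) = 2*g (Y(g) = -(-2)*g = 2*g)
f(E) = -28/15 - 6/E (f(E) = -28*1/15 - 6/E = -28/15 - 6/E)
N(u) = -2*I*u*√2 (N(u) = -(-√(-2))*u*(-4)/2 = -(-I*√2)*u*(-4)/2 = -(-I*u*√2)*(-4)/2 = -2*I*u*√2)
9979114/N(f(Y(7))) = 9979114/((-2*I*(-28/15 - 6/(2*7))*√2)) = 9979114/((-2*I*(-28/15 - 6/14)*√2)) = 9979114/((-2*I*(-28/15 - 6*1/14)*√2)) = 9979114/((-2*I*(-28/15 - 3/7)*√2)) = 9979114/((-2*I*(-241/105)*√2)) = 9979114/((482*I*√2/105)) = 9979114*(-105*I*√2/964) = -523903485*I*√2/482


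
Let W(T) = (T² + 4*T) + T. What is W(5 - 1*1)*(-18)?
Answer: -648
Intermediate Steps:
W(T) = T² + 5*T
W(5 - 1*1)*(-18) = ((5 - 1*1)*(5 + (5 - 1*1)))*(-18) = ((5 - 1)*(5 + (5 - 1)))*(-18) = (4*(5 + 4))*(-18) = (4*9)*(-18) = 36*(-18) = -648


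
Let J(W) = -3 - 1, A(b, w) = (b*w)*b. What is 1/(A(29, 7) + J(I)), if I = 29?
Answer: 1/5883 ≈ 0.00016998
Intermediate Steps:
A(b, w) = w*b**2
J(W) = -4
1/(A(29, 7) + J(I)) = 1/(7*29**2 - 4) = 1/(7*841 - 4) = 1/(5887 - 4) = 1/5883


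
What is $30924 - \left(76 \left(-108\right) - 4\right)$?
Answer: $39136$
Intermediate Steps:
$30924 - \left(76 \left(-108\right) - 4\right) = 30924 - \left(-8208 - 4\right) = 30924 - -8212 = 30924 + 8212 = 39136$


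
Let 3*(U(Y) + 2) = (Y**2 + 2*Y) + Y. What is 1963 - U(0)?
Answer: 1965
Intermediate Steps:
U(Y) = -2 + Y + Y**2/3 (U(Y) = -2 + ((Y**2 + 2*Y) + Y)/3 = -2 + (Y**2 + 3*Y)/3 = -2 + (Y + Y**2/3) = -2 + Y + Y**2/3)
1963 - U(0) = 1963 - (-2 + 0 + (1/3)*0**2) = 1963 - (-2 + 0 + (1/3)*0) = 1963 - (-2 + 0 + 0) = 1963 - 1*(-2) = 1963 + 2 = 1965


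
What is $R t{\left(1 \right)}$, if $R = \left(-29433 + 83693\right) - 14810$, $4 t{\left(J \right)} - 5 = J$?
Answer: $59175$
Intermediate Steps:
$t{\left(J \right)} = \frac{5}{4} + \frac{J}{4}$
$R = 39450$ ($R = 54260 - 14810 = 39450$)
$R t{\left(1 \right)} = 39450 \left(\frac{5}{4} + \frac{1}{4} \cdot 1\right) = 39450 \left(\frac{5}{4} + \frac{1}{4}\right) = 39450 \cdot \frac{3}{2} = 59175$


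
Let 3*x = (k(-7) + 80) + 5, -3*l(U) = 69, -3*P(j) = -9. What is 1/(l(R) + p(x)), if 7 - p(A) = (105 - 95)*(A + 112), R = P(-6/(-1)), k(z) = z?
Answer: -1/1396 ≈ -0.00071633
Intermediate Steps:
P(j) = 3 (P(j) = -⅓*(-9) = 3)
R = 3
l(U) = -23 (l(U) = -⅓*69 = -23)
x = 26 (x = ((-7 + 80) + 5)/3 = (73 + 5)/3 = (⅓)*78 = 26)
p(A) = -1113 - 10*A (p(A) = 7 - (105 - 95)*(A + 112) = 7 - 10*(112 + A) = 7 - (1120 + 10*A) = 7 + (-1120 - 10*A) = -1113 - 10*A)
1/(l(R) + p(x)) = 1/(-23 + (-1113 - 10*26)) = 1/(-23 + (-1113 - 260)) = 1/(-23 - 1373) = 1/(-1396) = -1/1396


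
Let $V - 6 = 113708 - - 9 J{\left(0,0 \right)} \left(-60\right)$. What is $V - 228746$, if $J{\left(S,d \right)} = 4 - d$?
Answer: $-117192$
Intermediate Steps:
$V = 111554$ ($V = 6 + \left(113708 - - 9 \left(4 - 0\right) \left(-60\right)\right) = 6 + \left(113708 - - 9 \left(4 + 0\right) \left(-60\right)\right) = 6 + \left(113708 - \left(-9\right) 4 \left(-60\right)\right) = 6 + \left(113708 - \left(-36\right) \left(-60\right)\right) = 6 + \left(113708 - 2160\right) = 6 + 111548 = 111554$)
$V - 228746 = 111554 - 228746 = -117192$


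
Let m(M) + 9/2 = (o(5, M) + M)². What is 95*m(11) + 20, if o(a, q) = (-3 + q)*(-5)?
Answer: 158975/2 ≈ 79488.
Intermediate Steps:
o(a, q) = 15 - 5*q
m(M) = -9/2 + (15 - 4*M)² (m(M) = -9/2 + ((15 - 5*M) + M)² = -9/2 + (15 - 4*M)²)
95*m(11) + 20 = 95*(-9/2 + (-15 + 4*11)²) + 20 = 95*(-9/2 + (-15 + 44)²) + 20 = 95*(-9/2 + 29²) + 20 = 95*(-9/2 + 841) + 20 = 95*(1673/2) + 20 = 158935/2 + 20 = 158975/2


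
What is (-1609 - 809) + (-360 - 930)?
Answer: -3708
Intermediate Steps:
(-1609 - 809) + (-360 - 930) = -2418 - 1290 = -3708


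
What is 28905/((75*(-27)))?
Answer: -1927/135 ≈ -14.274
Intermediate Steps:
28905/((75*(-27))) = 28905/(-2025) = 28905*(-1/2025) = -1927/135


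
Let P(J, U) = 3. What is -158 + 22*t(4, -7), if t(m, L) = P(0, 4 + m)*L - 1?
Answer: -642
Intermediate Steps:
t(m, L) = -1 + 3*L (t(m, L) = 3*L - 1 = -1 + 3*L)
-158 + 22*t(4, -7) = -158 + 22*(-1 + 3*(-7)) = -158 + 22*(-1 - 21) = -158 + 22*(-22) = -158 - 484 = -642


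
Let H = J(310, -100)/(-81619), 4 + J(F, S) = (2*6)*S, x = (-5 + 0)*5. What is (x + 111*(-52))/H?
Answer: -473145343/1204 ≈ -3.9298e+5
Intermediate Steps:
x = -25 (x = -5*5 = -25)
J(F, S) = -4 + 12*S (J(F, S) = -4 + (2*6)*S = -4 + 12*S)
H = 1204/81619 (H = (-4 + 12*(-100))/(-81619) = (-4 - 1200)*(-1/81619) = -1204*(-1/81619) = 1204/81619 ≈ 0.014751)
(x + 111*(-52))/H = (-25 + 111*(-52))/(1204/81619) = (-25 - 5772)*(81619/1204) = -5797*81619/1204 = -473145343/1204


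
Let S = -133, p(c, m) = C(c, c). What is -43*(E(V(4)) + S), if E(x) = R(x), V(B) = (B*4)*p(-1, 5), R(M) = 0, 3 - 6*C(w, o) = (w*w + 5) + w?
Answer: 5719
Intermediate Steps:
C(w, o) = -⅓ - w/6 - w²/6 (C(w, o) = ½ - ((w*w + 5) + w)/6 = ½ - ((w² + 5) + w)/6 = ½ - ((5 + w²) + w)/6 = ½ - (5 + w + w²)/6 = ½ + (-⅚ - w/6 - w²/6) = -⅓ - w/6 - w²/6)
p(c, m) = -⅓ - c/6 - c²/6
V(B) = -4*B/3 (V(B) = (B*4)*(-⅓ - ⅙*(-1) - ⅙*(-1)²) = (4*B)*(-⅓ + ⅙ - ⅙*1) = (4*B)*(-⅓ + ⅙ - ⅙) = (4*B)*(-⅓) = -4*B/3)
E(x) = 0
-43*(E(V(4)) + S) = -43*(0 - 133) = -43*(-133) = 5719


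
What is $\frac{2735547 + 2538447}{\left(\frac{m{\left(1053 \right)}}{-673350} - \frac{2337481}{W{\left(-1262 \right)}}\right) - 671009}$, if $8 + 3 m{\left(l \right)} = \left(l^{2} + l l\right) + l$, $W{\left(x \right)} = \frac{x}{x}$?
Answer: $- \frac{10653731579700}{6077302443163} \approx -1.753$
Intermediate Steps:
$W{\left(x \right)} = 1$
$m{\left(l \right)} = - \frac{8}{3} + \frac{l}{3} + \frac{2 l^{2}}{3}$ ($m{\left(l \right)} = - \frac{8}{3} + \frac{\left(l^{2} + l l\right) + l}{3} = - \frac{8}{3} + \frac{\left(l^{2} + l^{2}\right) + l}{3} = - \frac{8}{3} + \frac{2 l^{2} + l}{3} = - \frac{8}{3} + \frac{l + 2 l^{2}}{3} = - \frac{8}{3} + \left(\frac{l}{3} + \frac{2 l^{2}}{3}\right) = - \frac{8}{3} + \frac{l}{3} + \frac{2 l^{2}}{3}$)
$\frac{2735547 + 2538447}{\left(\frac{m{\left(1053 \right)}}{-673350} - \frac{2337481}{W{\left(-1262 \right)}}\right) - 671009} = \frac{2735547 + 2538447}{\left(\frac{- \frac{8}{3} + \frac{1}{3} \cdot 1053 + \frac{2 \cdot 1053^{2}}{3}}{-673350} - \frac{2337481}{1}\right) - 671009} = \frac{5273994}{\left(\left(- \frac{8}{3} + 351 + \frac{2}{3} \cdot 1108809\right) \left(- \frac{1}{673350}\right) - 2337481\right) - 671009} = \frac{5273994}{\left(\left(- \frac{8}{3} + 351 + 739206\right) \left(- \frac{1}{673350}\right) - 2337481\right) - 671009} = \frac{5273994}{\left(\frac{2218663}{3} \left(- \frac{1}{673350}\right) - 2337481\right) - 671009} = \frac{5273994}{\left(- \frac{2218663}{2020050} - 2337481\right) - 671009} = \frac{5273994}{- \frac{4721830712713}{2020050} - 671009} = \frac{5273994}{- \frac{6077302443163}{2020050}} = 5273994 \left(- \frac{2020050}{6077302443163}\right) = - \frac{10653731579700}{6077302443163}$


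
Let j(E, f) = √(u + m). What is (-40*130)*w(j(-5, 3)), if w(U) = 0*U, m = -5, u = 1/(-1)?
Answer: 0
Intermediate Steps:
u = -1
j(E, f) = I*√6 (j(E, f) = √(-1 - 5) = √(-6) = I*√6)
w(U) = 0
(-40*130)*w(j(-5, 3)) = -40*130*0 = -5200*0 = 0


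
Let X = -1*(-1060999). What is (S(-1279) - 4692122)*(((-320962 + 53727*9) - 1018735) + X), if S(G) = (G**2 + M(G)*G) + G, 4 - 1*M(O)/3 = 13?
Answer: -619251965815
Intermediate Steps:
M(O) = -27 (M(O) = 12 - 3*13 = 12 - 39 = -27)
X = 1060999
S(G) = G**2 - 26*G (S(G) = (G**2 - 27*G) + G = G**2 - 26*G)
(S(-1279) - 4692122)*(((-320962 + 53727*9) - 1018735) + X) = (-1279*(-26 - 1279) - 4692122)*(((-320962 + 53727*9) - 1018735) + 1060999) = (-1279*(-1305) - 4692122)*(((-320962 + 483543) - 1018735) + 1060999) = (1669095 - 4692122)*((162581 - 1018735) + 1060999) = -3023027*(-856154 + 1060999) = -3023027*204845 = -619251965815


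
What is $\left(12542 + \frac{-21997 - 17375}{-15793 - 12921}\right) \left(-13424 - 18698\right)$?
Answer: $- \frac{5784696151960}{14357} \approx -4.0292 \cdot 10^{8}$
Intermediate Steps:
$\left(12542 + \frac{-21997 - 17375}{-15793 - 12921}\right) \left(-13424 - 18698\right) = \left(12542 - \frac{39372}{-28714}\right) \left(-32122\right) = \left(12542 - - \frac{19686}{14357}\right) \left(-32122\right) = \left(12542 + \frac{19686}{14357}\right) \left(-32122\right) = \frac{180085180}{14357} \left(-32122\right) = - \frac{5784696151960}{14357}$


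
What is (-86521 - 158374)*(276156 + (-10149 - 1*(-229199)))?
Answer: -121273473370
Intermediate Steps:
(-86521 - 158374)*(276156 + (-10149 - 1*(-229199))) = -244895*(276156 + (-10149 + 229199)) = -244895*(276156 + 219050) = -244895*495206 = -121273473370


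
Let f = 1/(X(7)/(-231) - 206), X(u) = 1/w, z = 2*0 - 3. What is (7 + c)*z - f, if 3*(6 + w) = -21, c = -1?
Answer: -11132103/618617 ≈ -17.995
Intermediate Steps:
w = -13 (w = -6 + (⅓)*(-21) = -6 - 7 = -13)
z = -3 (z = 0 - 3 = -3)
X(u) = -1/13 (X(u) = 1/(-13) = -1/13)
f = -3003/618617 (f = 1/(-1/13/(-231) - 206) = 1/(-1/13*(-1/231) - 206) = 1/(1/3003 - 206) = 1/(-618617/3003) = -3003/618617 ≈ -0.0048544)
(7 + c)*z - f = (7 - 1)*(-3) - 1*(-3003/618617) = 6*(-3) + 3003/618617 = -18 + 3003/618617 = -11132103/618617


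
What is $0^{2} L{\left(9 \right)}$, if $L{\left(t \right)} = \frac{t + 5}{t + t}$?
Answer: $0$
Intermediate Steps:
$L{\left(t \right)} = \frac{5 + t}{2 t}$
$0^{2} L{\left(9 \right)} = 0^{2} \frac{5 + 9}{2 \cdot 9} = 0 \cdot \frac{1}{2} \cdot \frac{1}{9} \cdot 14 = 0 \cdot \frac{7}{9} = 0$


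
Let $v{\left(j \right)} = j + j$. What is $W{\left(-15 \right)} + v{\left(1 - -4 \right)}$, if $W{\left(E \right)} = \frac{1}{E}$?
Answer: $\frac{149}{15} \approx 9.9333$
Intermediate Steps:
$v{\left(j \right)} = 2 j$
$W{\left(-15 \right)} + v{\left(1 - -4 \right)} = \frac{1}{-15} + 2 \left(1 - -4\right) = - \frac{1}{15} + 2 \left(1 + 4\right) = - \frac{1}{15} + 2 \cdot 5 = - \frac{1}{15} + 10 = \frac{149}{15}$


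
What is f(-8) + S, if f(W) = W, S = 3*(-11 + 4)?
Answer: -29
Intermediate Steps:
S = -21 (S = 3*(-7) = -21)
f(-8) + S = -8 - 21 = -29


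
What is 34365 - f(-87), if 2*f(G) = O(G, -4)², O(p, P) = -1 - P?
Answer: 68721/2 ≈ 34361.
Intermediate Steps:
f(G) = 9/2 (f(G) = (-1 - 1*(-4))²/2 = (-1 + 4)²/2 = (½)*3² = (½)*9 = 9/2)
34365 - f(-87) = 34365 - 1*9/2 = 34365 - 9/2 = 68721/2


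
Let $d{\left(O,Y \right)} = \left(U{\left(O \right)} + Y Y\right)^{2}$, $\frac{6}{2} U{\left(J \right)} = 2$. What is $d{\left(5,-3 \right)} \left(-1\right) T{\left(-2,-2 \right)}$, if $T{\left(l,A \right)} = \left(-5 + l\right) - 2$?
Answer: $841$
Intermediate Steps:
$U{\left(J \right)} = \frac{2}{3}$ ($U{\left(J \right)} = \frac{1}{3} \cdot 2 = \frac{2}{3}$)
$T{\left(l,A \right)} = -7 + l$
$d{\left(O,Y \right)} = \left(\frac{2}{3} + Y^{2}\right)^{2}$ ($d{\left(O,Y \right)} = \left(\frac{2}{3} + Y Y\right)^{2} = \left(\frac{2}{3} + Y^{2}\right)^{2}$)
$d{\left(5,-3 \right)} \left(-1\right) T{\left(-2,-2 \right)} = \frac{\left(2 + 3 \left(-3\right)^{2}\right)^{2}}{9} \left(-1\right) \left(-7 - 2\right) = \frac{\left(2 + 3 \cdot 9\right)^{2}}{9} \left(-1\right) \left(-9\right) = \frac{\left(2 + 27\right)^{2}}{9} \left(-1\right) \left(-9\right) = \frac{29^{2}}{9} \left(-1\right) \left(-9\right) = \frac{1}{9} \cdot 841 \left(-1\right) \left(-9\right) = \frac{841}{9} \left(-1\right) \left(-9\right) = \left(- \frac{841}{9}\right) \left(-9\right) = 841$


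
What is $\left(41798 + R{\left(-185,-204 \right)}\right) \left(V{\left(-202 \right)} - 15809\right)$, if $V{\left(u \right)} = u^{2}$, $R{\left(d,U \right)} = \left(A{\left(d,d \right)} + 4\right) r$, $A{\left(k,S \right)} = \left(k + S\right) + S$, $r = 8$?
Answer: $934563050$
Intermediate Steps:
$A{\left(k,S \right)} = k + 2 S$ ($A{\left(k,S \right)} = \left(S + k\right) + S = k + 2 S$)
$R{\left(d,U \right)} = 32 + 24 d$ ($R{\left(d,U \right)} = \left(\left(d + 2 d\right) + 4\right) 8 = \left(3 d + 4\right) 8 = \left(4 + 3 d\right) 8 = 32 + 24 d$)
$\left(41798 + R{\left(-185,-204 \right)}\right) \left(V{\left(-202 \right)} - 15809\right) = \left(41798 + \left(32 + 24 \left(-185\right)\right)\right) \left(\left(-202\right)^{2} - 15809\right) = \left(41798 + \left(32 - 4440\right)\right) \left(40804 - 15809\right) = \left(41798 - 4408\right) 24995 = 37390 \cdot 24995 = 934563050$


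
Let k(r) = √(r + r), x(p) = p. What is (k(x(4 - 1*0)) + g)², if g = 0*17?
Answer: 8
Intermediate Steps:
g = 0
k(r) = √2*√r (k(r) = √(2*r) = √2*√r)
(k(x(4 - 1*0)) + g)² = (√2*√(4 - 1*0) + 0)² = (√2*√(4 + 0) + 0)² = (√2*√4 + 0)² = (√2*2 + 0)² = (2*√2 + 0)² = (2*√2)² = 8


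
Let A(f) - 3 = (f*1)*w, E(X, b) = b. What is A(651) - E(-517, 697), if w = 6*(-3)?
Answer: -12412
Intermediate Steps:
w = -18
A(f) = 3 - 18*f (A(f) = 3 + (f*1)*(-18) = 3 + f*(-18) = 3 - 18*f)
A(651) - E(-517, 697) = (3 - 18*651) - 1*697 = (3 - 11718) - 697 = -11715 - 697 = -12412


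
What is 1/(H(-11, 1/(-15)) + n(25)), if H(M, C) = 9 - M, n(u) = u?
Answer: 1/45 ≈ 0.022222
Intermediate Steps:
1/(H(-11, 1/(-15)) + n(25)) = 1/((9 - 1*(-11)) + 25) = 1/((9 + 11) + 25) = 1/(20 + 25) = 1/45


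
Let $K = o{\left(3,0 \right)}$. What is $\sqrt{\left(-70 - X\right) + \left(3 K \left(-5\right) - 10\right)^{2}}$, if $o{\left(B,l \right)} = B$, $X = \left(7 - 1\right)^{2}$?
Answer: $\sqrt{2919} \approx 54.028$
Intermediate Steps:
$X = 36$ ($X = 6^{2} = 36$)
$K = 3$
$\sqrt{\left(-70 - X\right) + \left(3 K \left(-5\right) - 10\right)^{2}} = \sqrt{\left(-70 - 36\right) + \left(3 \cdot 3 \left(-5\right) - 10\right)^{2}} = \sqrt{\left(-70 - 36\right) + \left(9 \left(-5\right) - 10\right)^{2}} = \sqrt{-106 + \left(-45 - 10\right)^{2}} = \sqrt{-106 + \left(-55\right)^{2}} = \sqrt{-106 + 3025} = \sqrt{2919}$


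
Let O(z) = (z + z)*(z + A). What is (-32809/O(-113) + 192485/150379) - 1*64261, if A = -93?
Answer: -449890107461915/7001044724 ≈ -64260.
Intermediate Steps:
O(z) = 2*z*(-93 + z) (O(z) = (z + z)*(z - 93) = (2*z)*(-93 + z) = 2*z*(-93 + z))
(-32809/O(-113) + 192485/150379) - 1*64261 = (-32809*(-1/(226*(-93 - 113))) + 192485/150379) - 1*64261 = (-32809/(2*(-113)*(-206)) + 192485*(1/150379)) - 64261 = (-32809/46556 + 192485/150379) - 64261 = 4027547049/7001044724 - 64261 = -449890107461915/7001044724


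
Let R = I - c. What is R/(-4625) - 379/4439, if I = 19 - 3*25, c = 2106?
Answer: 7844243/20530375 ≈ 0.38208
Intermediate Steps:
I = -56 (I = 19 - 75 = -56)
R = -2162 (R = -56 - 1*2106 = -56 - 2106 = -2162)
R/(-4625) - 379/4439 = -2162/(-4625) - 379/4439 = -2162*(-1/4625) - 379*1/4439 = 2162/4625 - 379/4439 = 7844243/20530375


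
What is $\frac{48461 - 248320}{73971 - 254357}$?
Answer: $\frac{199859}{180386} \approx 1.108$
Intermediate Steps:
$\frac{48461 - 248320}{73971 - 254357} = - \frac{199859}{-180386} = \left(-199859\right) \left(- \frac{1}{180386}\right) = \frac{199859}{180386}$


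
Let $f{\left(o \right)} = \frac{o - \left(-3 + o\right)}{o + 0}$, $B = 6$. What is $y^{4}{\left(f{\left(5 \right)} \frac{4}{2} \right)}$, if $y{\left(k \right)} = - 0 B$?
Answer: $0$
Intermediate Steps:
$f{\left(o \right)} = \frac{3}{o}$
$y{\left(k \right)} = 0$ ($y{\left(k \right)} = - 0 \cdot 6 = \left(-1\right) 0 = 0$)
$y^{4}{\left(f{\left(5 \right)} \frac{4}{2} \right)} = 0^{4} = 0$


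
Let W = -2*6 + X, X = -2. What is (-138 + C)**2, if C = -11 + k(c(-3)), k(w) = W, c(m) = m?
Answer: 26569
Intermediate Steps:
W = -14 (W = -2*6 - 2 = -12 - 2 = -14)
k(w) = -14
C = -25 (C = -11 - 14 = -25)
(-138 + C)**2 = (-138 - 25)**2 = (-163)**2 = 26569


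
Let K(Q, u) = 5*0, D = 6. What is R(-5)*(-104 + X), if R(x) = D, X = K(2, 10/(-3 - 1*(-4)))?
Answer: -624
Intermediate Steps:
K(Q, u) = 0
X = 0
R(x) = 6
R(-5)*(-104 + X) = 6*(-104 + 0) = 6*(-104) = -624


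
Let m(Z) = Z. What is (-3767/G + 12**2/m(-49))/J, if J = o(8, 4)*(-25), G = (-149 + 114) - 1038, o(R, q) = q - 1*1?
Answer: -30071/3943275 ≈ -0.0076259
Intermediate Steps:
o(R, q) = -1 + q (o(R, q) = q - 1 = -1 + q)
G = -1073 (G = -35 - 1038 = -1073)
J = -75 (J = (-1 + 4)*(-25) = 3*(-25) = -75)
(-3767/G + 12**2/m(-49))/J = (-3767/(-1073) + 12**2/(-49))/(-75) = (-3767*(-1/1073) + 144*(-1/49))*(-1/75) = (3767/1073 - 144/49)*(-1/75) = (30071/52577)*(-1/75) = -30071/3943275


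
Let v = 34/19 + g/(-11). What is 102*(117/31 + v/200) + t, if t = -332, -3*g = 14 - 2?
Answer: 700585/12958 ≈ 54.066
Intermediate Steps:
g = -4 (g = -(14 - 2)/3 = -1/3*12 = -4)
v = 450/209 (v = 34/19 - 4/(-11) = 34*(1/19) - 4*(-1/11) = 34/19 + 4/11 = 450/209 ≈ 2.1531)
102*(117/31 + v/200) + t = 102*(117/31 + (450/209)/200) - 332 = 102*(117*(1/31) + (450/209)*(1/200)) - 332 = 102*(117/31 + 9/836) - 332 = 102*(98091/25916) - 332 = 5002641/12958 - 332 = 700585/12958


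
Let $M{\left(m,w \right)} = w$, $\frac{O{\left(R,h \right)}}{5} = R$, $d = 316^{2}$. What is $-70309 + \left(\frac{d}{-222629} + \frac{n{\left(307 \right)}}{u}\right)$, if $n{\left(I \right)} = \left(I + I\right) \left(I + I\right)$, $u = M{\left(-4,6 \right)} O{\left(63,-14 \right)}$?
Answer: $- \frac{14750046373823}{210384405} \approx -70110.0$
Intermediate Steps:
$d = 99856$
$O{\left(R,h \right)} = 5 R$
$u = 1890$ ($u = 6 \cdot 5 \cdot 63 = 6 \cdot 315 = 1890$)
$n{\left(I \right)} = 4 I^{2}$ ($n{\left(I \right)} = 2 I 2 I = 4 I^{2}$)
$-70309 + \left(\frac{d}{-222629} + \frac{n{\left(307 \right)}}{u}\right) = -70309 + \left(\frac{99856}{-222629} + \frac{4 \cdot 307^{2}}{1890}\right) = -70309 + \left(99856 \left(- \frac{1}{222629}\right) + 4 \cdot 94249 \cdot \frac{1}{1890}\right) = -70309 + \left(- \frac{99856}{222629} + 376996 \cdot \frac{1}{1890}\right) = -70309 + \left(- \frac{99856}{222629} + \frac{188498}{945}\right) = -70309 + \frac{41870757322}{210384405} = - \frac{14750046373823}{210384405}$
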